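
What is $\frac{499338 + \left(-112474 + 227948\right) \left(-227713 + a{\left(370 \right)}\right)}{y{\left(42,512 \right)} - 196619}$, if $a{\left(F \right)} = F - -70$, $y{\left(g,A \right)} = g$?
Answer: $\frac{26243623064}{196577} \approx 1.335 \cdot 10^{5}$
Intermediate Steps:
$a{\left(F \right)} = 70 + F$ ($a{\left(F \right)} = F + 70 = 70 + F$)
$\frac{499338 + \left(-112474 + 227948\right) \left(-227713 + a{\left(370 \right)}\right)}{y{\left(42,512 \right)} - 196619} = \frac{499338 + \left(-112474 + 227948\right) \left(-227713 + \left(70 + 370\right)\right)}{42 - 196619} = \frac{499338 + 115474 \left(-227713 + 440\right)}{-196577} = \left(499338 + 115474 \left(-227273\right)\right) \left(- \frac{1}{196577}\right) = \left(499338 - 26244122402\right) \left(- \frac{1}{196577}\right) = \left(-26243623064\right) \left(- \frac{1}{196577}\right) = \frac{26243623064}{196577}$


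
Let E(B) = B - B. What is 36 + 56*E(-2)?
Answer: 36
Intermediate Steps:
E(B) = 0
36 + 56*E(-2) = 36 + 56*0 = 36 + 0 = 36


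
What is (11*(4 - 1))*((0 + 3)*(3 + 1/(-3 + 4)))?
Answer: 396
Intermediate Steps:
(11*(4 - 1))*((0 + 3)*(3 + 1/(-3 + 4))) = (11*3)*(3*(3 + 1/1)) = 33*(3*(3 + 1)) = 33*(3*4) = 33*12 = 396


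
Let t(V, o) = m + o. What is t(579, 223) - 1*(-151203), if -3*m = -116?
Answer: 454394/3 ≈ 1.5146e+5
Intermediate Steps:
m = 116/3 (m = -⅓*(-116) = 116/3 ≈ 38.667)
t(V, o) = 116/3 + o
t(579, 223) - 1*(-151203) = (116/3 + 223) - 1*(-151203) = 785/3 + 151203 = 454394/3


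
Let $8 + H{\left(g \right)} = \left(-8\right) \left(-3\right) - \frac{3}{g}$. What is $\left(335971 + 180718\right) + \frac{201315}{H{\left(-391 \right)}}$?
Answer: $\frac{3312670616}{6259} \approx 5.2927 \cdot 10^{5}$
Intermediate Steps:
$H{\left(g \right)} = 16 - \frac{3}{g}$ ($H{\left(g \right)} = -8 - \left(-24 + \frac{3}{g}\right) = -8 + \left(24 - \frac{3}{g}\right) = 16 - \frac{3}{g}$)
$\left(335971 + 180718\right) + \frac{201315}{H{\left(-391 \right)}} = \left(335971 + 180718\right) + \frac{201315}{16 - \frac{3}{-391}} = 516689 + \frac{201315}{16 - - \frac{3}{391}} = 516689 + \frac{201315}{16 + \frac{3}{391}} = 516689 + \frac{201315}{\frac{6259}{391}} = 516689 + 201315 \cdot \frac{391}{6259} = 516689 + \frac{78714165}{6259} = \frac{3312670616}{6259}$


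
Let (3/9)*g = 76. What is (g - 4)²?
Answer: 50176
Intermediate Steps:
g = 228 (g = 3*76 = 228)
(g - 4)² = (228 - 4)² = 224² = 50176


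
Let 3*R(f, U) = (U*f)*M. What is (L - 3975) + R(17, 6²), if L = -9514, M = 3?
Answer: -12877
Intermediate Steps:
R(f, U) = U*f (R(f, U) = ((U*f)*3)/3 = (3*U*f)/3 = U*f)
(L - 3975) + R(17, 6²) = (-9514 - 3975) + 6²*17 = -13489 + 36*17 = -13489 + 612 = -12877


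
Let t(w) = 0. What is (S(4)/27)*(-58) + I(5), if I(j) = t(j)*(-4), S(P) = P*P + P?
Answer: -1160/27 ≈ -42.963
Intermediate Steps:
S(P) = P + P**2 (S(P) = P**2 + P = P + P**2)
I(j) = 0 (I(j) = 0*(-4) = 0)
(S(4)/27)*(-58) + I(5) = ((4*(1 + 4))/27)*(-58) + 0 = ((4*5)*(1/27))*(-58) + 0 = (20*(1/27))*(-58) + 0 = (20/27)*(-58) + 0 = -1160/27 + 0 = -1160/27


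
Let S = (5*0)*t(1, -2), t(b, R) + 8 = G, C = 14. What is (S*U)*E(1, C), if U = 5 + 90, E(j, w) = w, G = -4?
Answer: 0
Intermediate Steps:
t(b, R) = -12 (t(b, R) = -8 - 4 = -12)
U = 95
S = 0 (S = (5*0)*(-12) = 0*(-12) = 0)
(S*U)*E(1, C) = (0*95)*14 = 0*14 = 0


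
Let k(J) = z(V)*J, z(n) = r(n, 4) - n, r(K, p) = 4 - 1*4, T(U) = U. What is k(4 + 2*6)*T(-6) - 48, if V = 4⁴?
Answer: 24528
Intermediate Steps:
V = 256
r(K, p) = 0 (r(K, p) = 4 - 4 = 0)
z(n) = -n (z(n) = 0 - n = -n)
k(J) = -256*J (k(J) = (-1*256)*J = -256*J)
k(4 + 2*6)*T(-6) - 48 = -256*(4 + 2*6)*(-6) - 48 = -256*(4 + 12)*(-6) - 48 = -256*16*(-6) - 48 = -4096*(-6) - 48 = 24576 - 48 = 24528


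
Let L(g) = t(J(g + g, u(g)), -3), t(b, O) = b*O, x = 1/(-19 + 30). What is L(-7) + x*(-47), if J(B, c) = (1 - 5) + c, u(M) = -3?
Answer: 184/11 ≈ 16.727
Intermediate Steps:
x = 1/11 ≈ 0.090909
J(B, c) = -4 + c
t(b, O) = O*b
L(g) = 21 (L(g) = -3*(-4 - 3) = -3*(-7) = 21)
L(-7) + x*(-47) = 21 + (1/11)*(-47) = 21 - 47/11 = 184/11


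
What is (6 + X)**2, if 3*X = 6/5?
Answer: 1024/25 ≈ 40.960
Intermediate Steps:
X = 2/5 (X = (6/5)/3 = (6*(1/5))/3 = (1/3)*(6/5) = 2/5 ≈ 0.40000)
(6 + X)**2 = (6 + 2/5)**2 = (32/5)**2 = 1024/25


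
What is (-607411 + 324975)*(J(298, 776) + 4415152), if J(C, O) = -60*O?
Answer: -1233847650112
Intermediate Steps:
(-607411 + 324975)*(J(298, 776) + 4415152) = (-607411 + 324975)*(-60*776 + 4415152) = -282436*(-46560 + 4415152) = -282436*4368592 = -1233847650112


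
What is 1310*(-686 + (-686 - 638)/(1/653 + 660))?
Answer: -388437974780/430981 ≈ -9.0129e+5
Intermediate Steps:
1310*(-686 + (-686 - 638)/(1/653 + 660)) = 1310*(-686 - 1324/(1/653 + 660)) = 1310*(-686 - 1324/430981/653) = 1310*(-686 - 1324*653/430981) = 1310*(-686 - 864572/430981) = 1310*(-296517538/430981) = -388437974780/430981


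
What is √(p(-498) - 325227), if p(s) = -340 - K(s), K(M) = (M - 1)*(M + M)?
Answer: I*√822571 ≈ 906.96*I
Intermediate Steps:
K(M) = 2*M*(-1 + M) (K(M) = (-1 + M)*(2*M) = 2*M*(-1 + M))
p(s) = -340 - 2*s*(-1 + s)
√(p(-498) - 325227) = √((-340 - 2*(-498)² + 2*(-498)) - 325227) = √((-340 - 2*248004 - 996) - 325227) = √((-340 - 496008 - 996) - 325227) = √(-497344 - 325227) = √(-822571) = I*√822571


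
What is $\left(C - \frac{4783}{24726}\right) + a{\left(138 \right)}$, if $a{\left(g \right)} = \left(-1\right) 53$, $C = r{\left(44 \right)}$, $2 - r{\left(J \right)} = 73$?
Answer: $- \frac{3070807}{24726} \approx -124.19$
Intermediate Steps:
$r{\left(J \right)} = -71$ ($r{\left(J \right)} = 2 - 73 = -71$)
$C = -71$
$a{\left(g \right)} = -53$
$\left(C - \frac{4783}{24726}\right) + a{\left(138 \right)} = \left(-71 - \frac{4783}{24726}\right) - 53 = - \frac{1760329}{24726} - 53 = - \frac{3070807}{24726}$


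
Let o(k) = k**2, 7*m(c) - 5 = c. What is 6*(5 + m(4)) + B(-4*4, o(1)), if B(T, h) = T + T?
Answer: 40/7 ≈ 5.7143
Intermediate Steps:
m(c) = 5/7 + c/7
B(T, h) = 2*T
6*(5 + m(4)) + B(-4*4, o(1)) = 6*(5 + (5/7 + (1/7)*4)) + 2*(-4*4) = 6*(5 + (5/7 + 4/7)) + 2*(-16) = 6*(5 + 9/7) - 32 = 6*(44/7) - 32 = 264/7 - 32 = 40/7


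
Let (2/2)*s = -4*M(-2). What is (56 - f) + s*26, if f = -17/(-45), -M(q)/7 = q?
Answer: -63017/45 ≈ -1400.4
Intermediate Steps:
M(q) = -7*q
f = 17/45 (f = -17*(-1/45) = 17/45 ≈ 0.37778)
s = -56 (s = -(-28)*(-2) = -4*14 = -56)
(56 - f) + s*26 = (56 - 1*17/45) - 56*26 = (56 - 17/45) - 1456 = 2503/45 - 1456 = -63017/45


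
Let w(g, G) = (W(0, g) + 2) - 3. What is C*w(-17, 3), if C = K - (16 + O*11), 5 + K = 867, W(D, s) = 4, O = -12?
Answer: 2934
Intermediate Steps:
K = 862 (K = -5 + 867 = 862)
w(g, G) = 3 (w(g, G) = (4 + 2) - 3 = 6 - 3 = 3)
C = 978 (C = 862 - (16 - 12*11) = 862 - (16 - 132) = 862 - 1*(-116) = 862 + 116 = 978)
C*w(-17, 3) = 978*3 = 2934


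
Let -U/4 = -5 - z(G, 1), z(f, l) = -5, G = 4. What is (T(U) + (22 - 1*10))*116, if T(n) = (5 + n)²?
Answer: 4292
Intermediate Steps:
U = 0 (U = -4*(-5 - 1*(-5)) = -4*(-5 + 5) = -4*0 = 0)
(T(U) + (22 - 1*10))*116 = ((5 + 0)² + (22 - 1*10))*116 = (5² + (22 - 10))*116 = (25 + 12)*116 = 37*116 = 4292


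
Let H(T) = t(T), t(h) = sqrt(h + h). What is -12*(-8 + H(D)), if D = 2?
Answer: 72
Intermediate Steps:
t(h) = sqrt(2)*sqrt(h) (t(h) = sqrt(2*h) = sqrt(2)*sqrt(h))
H(T) = sqrt(2)*sqrt(T)
-12*(-8 + H(D)) = -12*(-8 + sqrt(2)*sqrt(2)) = -12*(-8 + 2) = -12*(-6) = 72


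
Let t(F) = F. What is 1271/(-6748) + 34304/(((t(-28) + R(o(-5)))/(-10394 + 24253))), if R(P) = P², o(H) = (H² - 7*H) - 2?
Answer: 401015511209/2813916 ≈ 1.4251e+5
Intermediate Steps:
o(H) = -2 + H² - 7*H
1271/(-6748) + 34304/(((t(-28) + R(o(-5)))/(-10394 + 24253))) = 1271/(-6748) + 34304/(((-28 + (-2 + (-5)² - 7*(-5))²)/(-10394 + 24253))) = 1271*(-1/6748) + 34304/(((-28 + (-2 + 25 + 35)²)/13859)) = -1271/6748 + 34304/(((-28 + 58²)*(1/13859))) = -1271/6748 + 34304/(((-28 + 3364)*(1/13859))) = -1271/6748 + 34304/((3336*(1/13859))) = -1271/6748 + 34304/(3336/13859) = -1271/6748 + 34304*(13859/3336) = -1271/6748 + 59427392/417 = 401015511209/2813916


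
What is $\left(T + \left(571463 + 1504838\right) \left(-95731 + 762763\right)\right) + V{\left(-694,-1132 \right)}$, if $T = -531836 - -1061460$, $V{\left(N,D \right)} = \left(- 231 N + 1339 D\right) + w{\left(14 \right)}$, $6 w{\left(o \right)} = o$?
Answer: $\frac{4154875148473}{3} \approx 1.385 \cdot 10^{12}$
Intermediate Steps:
$w{\left(o \right)} = \frac{o}{6}$
$V{\left(N,D \right)} = \frac{7}{3} - 231 N + 1339 D$ ($V{\left(N,D \right)} = \left(- 231 N + 1339 D\right) + \frac{1}{6} \cdot 14 = \left(- 231 N + 1339 D\right) + \frac{7}{3} = \frac{7}{3} - 231 N + 1339 D$)
$T = 529624$ ($T = -531836 + 1061460 = 529624$)
$\left(T + \left(571463 + 1504838\right) \left(-95731 + 762763\right)\right) + V{\left(-694,-1132 \right)} = \left(529624 + \left(571463 + 1504838\right) \left(-95731 + 762763\right)\right) + \left(\frac{7}{3} - -160314 + 1339 \left(-1132\right)\right) = \left(529624 + 2076301 \cdot 667032\right) + \left(\frac{7}{3} + 160314 - 1515748\right) = \left(529624 + 1384959208632\right) - \frac{4066295}{3} = 1384959738256 - \frac{4066295}{3} = \frac{4154875148473}{3}$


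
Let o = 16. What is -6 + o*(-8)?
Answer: -134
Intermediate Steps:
-6 + o*(-8) = -6 + 16*(-8) = -6 - 128 = -134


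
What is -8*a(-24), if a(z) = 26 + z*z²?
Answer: 110384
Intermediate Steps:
a(z) = 26 + z³
-8*a(-24) = -8*(26 + (-24)³) = -8*(26 - 13824) = -8*(-13798) = 110384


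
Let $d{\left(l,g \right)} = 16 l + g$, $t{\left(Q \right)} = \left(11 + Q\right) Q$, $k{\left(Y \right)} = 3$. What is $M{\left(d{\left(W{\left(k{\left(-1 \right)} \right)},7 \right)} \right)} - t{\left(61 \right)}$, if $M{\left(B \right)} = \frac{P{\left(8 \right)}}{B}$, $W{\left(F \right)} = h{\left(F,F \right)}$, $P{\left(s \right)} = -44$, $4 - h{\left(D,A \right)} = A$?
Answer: $- \frac{101060}{23} \approx -4393.9$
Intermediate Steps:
$h{\left(D,A \right)} = 4 - A$
$W{\left(F \right)} = 4 - F$
$t{\left(Q \right)} = Q \left(11 + Q\right)$
$d{\left(l,g \right)} = g + 16 l$
$M{\left(B \right)} = - \frac{44}{B}$
$M{\left(d{\left(W{\left(k{\left(-1 \right)} \right)},7 \right)} \right)} - t{\left(61 \right)} = - \frac{44}{7 + 16 \left(4 - 3\right)} - 61 \left(11 + 61\right) = - \frac{44}{7 + 16 \left(4 - 3\right)} - 61 \cdot 72 = - \frac{44}{7 + 16 \cdot 1} - 4392 = - \frac{44}{7 + 16} - 4392 = - \frac{44}{23} - 4392 = - \frac{101060}{23}$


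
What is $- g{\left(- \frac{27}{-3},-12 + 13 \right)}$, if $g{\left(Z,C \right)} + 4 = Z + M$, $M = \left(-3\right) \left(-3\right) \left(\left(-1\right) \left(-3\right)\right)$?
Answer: $-32$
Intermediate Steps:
$M = 27$ ($M = 9 \cdot 3 = 27$)
$g{\left(Z,C \right)} = 23 + Z$ ($g{\left(Z,C \right)} = -4 + \left(Z + 27\right) = -4 + \left(27 + Z\right) = 23 + Z$)
$- g{\left(- \frac{27}{-3},-12 + 13 \right)} = - (23 - \frac{27}{-3}) = - (23 - -9) = - (23 + 9) = \left(-1\right) 32 = -32$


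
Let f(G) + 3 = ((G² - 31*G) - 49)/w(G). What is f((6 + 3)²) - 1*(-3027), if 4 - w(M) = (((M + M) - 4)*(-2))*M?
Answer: 77418401/25600 ≈ 3024.2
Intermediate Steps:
w(M) = 4 - M*(8 - 4*M) (w(M) = 4 - ((M + M) - 4)*(-2)*M = 4 - (2*M - 4)*(-2)*M = 4 - (-4 + 2*M)*(-2)*M = 4 - (8 - 4*M)*M = 4 - M*(8 - 4*M))
f(G) = -3 + (-49 + G² - 31*G)/(4 - 8*G + 4*G²) (f(G) = -3 + ((G² - 31*G) - 49)/(4 - 8*G + 4*G²) = -3 + (-49 + G² - 31*G)/(4 - 8*G + 4*G²))
f((6 + 3)²) - 1*(-3027) = (-61 - 11*(6 + 3)⁴ - 7*(6 + 3)²)/(4*(1 + ((6 + 3)²)² - 2*(6 + 3)²)) - 1*(-3027) = (-61 - 11*(9²)² - 7*9²)/(4*(1 + (9²)² - 2*9²)) + 3027 = (-61 - 11*81² - 7*81)/(4*(1 + 81² - 2*81)) + 3027 = (-61 - 11*6561 - 567)/(4*(1 + 6561 - 162)) + 3027 = (¼)*(-61 - 72171 - 567)/6400 + 3027 = (¼)*(1/6400)*(-72799) + 3027 = -72799/25600 + 3027 = 77418401/25600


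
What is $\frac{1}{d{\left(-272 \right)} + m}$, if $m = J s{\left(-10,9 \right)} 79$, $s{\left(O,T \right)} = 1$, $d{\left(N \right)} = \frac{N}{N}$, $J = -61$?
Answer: $- \frac{1}{4818} \approx -0.00020756$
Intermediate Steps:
$d{\left(N \right)} = 1$
$m = -4819$ ($m = \left(-61\right) 1 \cdot 79 = \left(-61\right) 79 = -4819$)
$\frac{1}{d{\left(-272 \right)} + m} = \frac{1}{1 - 4819} = \frac{1}{-4818} = - \frac{1}{4818}$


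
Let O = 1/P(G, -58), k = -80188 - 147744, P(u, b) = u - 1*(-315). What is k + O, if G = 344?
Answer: -150207187/659 ≈ -2.2793e+5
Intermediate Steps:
P(u, b) = 315 + u (P(u, b) = u + 315 = 315 + u)
k = -227932
O = 1/659 (O = 1/(315 + 344) = 1/659 ≈ 0.0015175)
k + O = -227932 + 1/659 = -150207187/659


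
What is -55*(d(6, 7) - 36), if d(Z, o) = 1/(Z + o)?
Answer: 25685/13 ≈ 1975.8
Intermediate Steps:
-55*(d(6, 7) - 36) = -55*(1/(6 + 7) - 36) = -55*(1/13 - 36) = -55*(-467/13) = 25685/13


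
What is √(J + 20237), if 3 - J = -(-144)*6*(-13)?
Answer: 4*√1967 ≈ 177.40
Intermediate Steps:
J = 11235 (J = 3 - (-(-144)*6)*(-13) = 3 - (-36*(-24))*(-13) = 3 - 864*(-13) = 3 - 1*(-11232) = 3 + 11232 = 11235)
√(J + 20237) = √(11235 + 20237) = √31472 = 4*√1967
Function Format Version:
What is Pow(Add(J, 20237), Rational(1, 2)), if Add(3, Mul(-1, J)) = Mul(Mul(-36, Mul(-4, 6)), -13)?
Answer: Mul(4, Pow(1967, Rational(1, 2))) ≈ 177.40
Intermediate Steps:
J = 11235 (J = Add(3, Mul(-1, Mul(Mul(-36, Mul(-4, 6)), -13))) = Add(3, Mul(-1, Mul(Mul(-36, -24), -13))) = Add(3, Mul(-1, Mul(864, -13))) = Add(3, Mul(-1, -11232)) = Add(3, 11232) = 11235)
Pow(Add(J, 20237), Rational(1, 2)) = Pow(Add(11235, 20237), Rational(1, 2)) = Pow(31472, Rational(1, 2)) = Mul(4, Pow(1967, Rational(1, 2)))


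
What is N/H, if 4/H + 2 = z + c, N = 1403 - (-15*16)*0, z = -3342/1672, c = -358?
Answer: -424591293/3344 ≈ -1.2697e+5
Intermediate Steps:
z = -1671/836 (z = -3342*1/1672 = -1671/836 ≈ -1.9988)
N = 1403 (N = 1403 - (-240)*0 = 1403 - 1*0 = 1403 + 0 = 1403)
H = -3344/302631 (H = 4/(-2 + (-1671/836 - 358)) = 4/(-2 - 300959/836) = 4/(-302631/836) = 4*(-836/302631) = -3344/302631 ≈ -0.011050)
N/H = 1403/(-3344/302631) = 1403*(-302631/3344) = -424591293/3344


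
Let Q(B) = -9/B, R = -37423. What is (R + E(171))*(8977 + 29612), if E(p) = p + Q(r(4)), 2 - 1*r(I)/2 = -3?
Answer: -14375521581/10 ≈ -1.4376e+9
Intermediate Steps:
r(I) = 10 (r(I) = 4 - 2*(-3) = 4 + 6 = 10)
E(p) = -9/10 + p (E(p) = p - 9/10 = -9/10 + p)
(R + E(171))*(8977 + 29612) = (-37423 + (-9/10 + 171))*(8977 + 29612) = (-37423 + 1701/10)*38589 = -372529/10*38589 = -14375521581/10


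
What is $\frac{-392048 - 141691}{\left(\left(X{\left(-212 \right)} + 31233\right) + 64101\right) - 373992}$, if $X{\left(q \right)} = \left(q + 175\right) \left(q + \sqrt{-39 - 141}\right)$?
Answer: $\frac{72271996773}{36670234508} - \frac{59245029 i \sqrt{5}}{36670234508} \approx 1.9709 - 0.0036126 i$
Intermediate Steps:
$X{\left(q \right)} = \left(175 + q\right) \left(q + 6 i \sqrt{5}\right)$ ($X{\left(q \right)} = \left(175 + q\right) \left(q + \sqrt{-180}\right) = \left(175 + q\right) \left(q + 6 i \sqrt{5}\right)$)
$\frac{-392048 - 141691}{\left(\left(X{\left(-212 \right)} + 31233\right) + 64101\right) - 373992} = \frac{-392048 - 141691}{\left(\left(\left(\left(-212\right)^{2} + 175 \left(-212\right) + 1050 i \sqrt{5} + 6 i \left(-212\right) \sqrt{5}\right) + 31233\right) + 64101\right) - 373992} = - \frac{533739}{\left(\left(\left(44944 - 37100 + 1050 i \sqrt{5} - 1272 i \sqrt{5}\right) + 31233\right) + 64101\right) - 373992} = - \frac{533739}{\left(\left(\left(7844 - 222 i \sqrt{5}\right) + 31233\right) + 64101\right) - 373992} = - \frac{533739}{\left(\left(39077 - 222 i \sqrt{5}\right) + 64101\right) - 373992} = - \frac{533739}{\left(103178 - 222 i \sqrt{5}\right) - 373992} = - \frac{533739}{-270814 - 222 i \sqrt{5}}$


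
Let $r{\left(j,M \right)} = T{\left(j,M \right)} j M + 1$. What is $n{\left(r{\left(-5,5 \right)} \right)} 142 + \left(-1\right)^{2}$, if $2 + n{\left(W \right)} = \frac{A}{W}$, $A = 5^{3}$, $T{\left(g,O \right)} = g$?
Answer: $- \frac{8954}{63} \approx -142.13$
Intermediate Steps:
$A = 125$
$r{\left(j,M \right)} = 1 + M j^{2}$ ($r{\left(j,M \right)} = j j M + 1 = j^{2} M + 1 = M j^{2} + 1 = 1 + M j^{2}$)
$n{\left(W \right)} = -2 + \frac{125}{W}$
$n{\left(r{\left(-5,5 \right)} \right)} 142 + \left(-1\right)^{2} = \left(-2 + \frac{125}{1 + 5 \left(-5\right)^{2}}\right) 142 + \left(-1\right)^{2} = \left(-2 + \frac{125}{1 + 5 \cdot 25}\right) 142 + 1 = \left(-2 + \frac{125}{1 + 125}\right) 142 + 1 = \left(-2 + \frac{125}{126}\right) 142 + 1 = \left(- \frac{127}{126}\right) 142 + 1 = - \frac{9017}{63} + 1 = - \frac{8954}{63}$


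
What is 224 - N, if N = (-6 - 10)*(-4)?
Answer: 160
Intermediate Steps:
N = 64 (N = -16*(-4) = 64)
224 - N = 224 - 1*64 = 224 - 64 = 160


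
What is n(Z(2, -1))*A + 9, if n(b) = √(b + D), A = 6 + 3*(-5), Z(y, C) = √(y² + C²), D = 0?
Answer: 9 - 9*5^(¼) ≈ -4.4581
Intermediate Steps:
Z(y, C) = √(C² + y²)
A = -9 (A = 6 - 15 = -9)
n(b) = √b (n(b) = √(b + 0) = √b)
n(Z(2, -1))*A + 9 = √(√((-1)² + 2²))*(-9) + 9 = √(√(1 + 4))*(-9) + 9 = √(√5)*(-9) + 9 = 5^(¼)*(-9) + 9 = -9*5^(¼) + 9 = 9 - 9*5^(¼)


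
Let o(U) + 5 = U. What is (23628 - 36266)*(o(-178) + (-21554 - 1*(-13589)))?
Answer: 102974424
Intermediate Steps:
o(U) = -5 + U
(23628 - 36266)*(o(-178) + (-21554 - 1*(-13589))) = (23628 - 36266)*((-5 - 178) + (-21554 - 1*(-13589))) = -12638*(-183 + (-21554 + 13589)) = -12638*(-183 - 7965) = -12638*(-8148) = 102974424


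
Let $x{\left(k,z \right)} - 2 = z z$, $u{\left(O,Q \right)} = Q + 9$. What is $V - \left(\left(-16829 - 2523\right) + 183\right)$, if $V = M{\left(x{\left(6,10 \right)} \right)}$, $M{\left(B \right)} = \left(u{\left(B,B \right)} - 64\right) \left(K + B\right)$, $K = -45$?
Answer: $21848$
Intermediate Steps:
$u{\left(O,Q \right)} = 9 + Q$
$x{\left(k,z \right)} = 2 + z^{2}$ ($x{\left(k,z \right)} = 2 + z z = 2 + z^{2}$)
$M{\left(B \right)} = \left(-55 + B\right) \left(-45 + B\right)$ ($M{\left(B \right)} = \left(\left(9 + B\right) - 64\right) \left(-45 + B\right) = \left(-55 + B\right) \left(-45 + B\right)$)
$V = 2679$ ($V = 2475 + \left(2 + 10^{2}\right)^{2} - 100 \left(2 + 10^{2}\right) = 2475 + \left(2 + 100\right)^{2} - 100 \left(2 + 100\right) = 2475 + 102^{2} - 10200 = 2475 + 10404 - 10200 = 2679$)
$V - \left(\left(-16829 - 2523\right) + 183\right) = 2679 - \left(\left(-16829 - 2523\right) + 183\right) = 2679 - \left(-19352 + 183\right) = 2679 - -19169 = 2679 + 19169 = 21848$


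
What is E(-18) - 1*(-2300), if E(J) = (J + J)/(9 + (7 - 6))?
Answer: 11482/5 ≈ 2296.4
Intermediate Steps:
E(J) = J/5 (E(J) = (2*J)/(9 + 1) = (2*J)/10 = (2*J)*(⅒) = J/5)
E(-18) - 1*(-2300) = (⅕)*(-18) - 1*(-2300) = -18/5 + 2300 = 11482/5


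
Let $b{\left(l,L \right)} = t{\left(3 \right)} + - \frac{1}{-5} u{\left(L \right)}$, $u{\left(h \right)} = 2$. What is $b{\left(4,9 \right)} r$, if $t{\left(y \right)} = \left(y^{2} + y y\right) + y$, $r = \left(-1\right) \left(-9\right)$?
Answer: $\frac{963}{5} \approx 192.6$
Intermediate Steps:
$r = 9$
$t{\left(y \right)} = y + 2 y^{2}$ ($t{\left(y \right)} = \left(y^{2} + y^{2}\right) + y = 2 y^{2} + y = y + 2 y^{2}$)
$b{\left(l,L \right)} = \frac{107}{5}$ ($b{\left(l,L \right)} = 3 \left(1 + 2 \cdot 3\right) + - \frac{1}{-5} \cdot 2 = 3 \left(1 + 6\right) + \left(-1\right) \left(- \frac{1}{5}\right) 2 = 3 \cdot 7 + \frac{1}{5} \cdot 2 = 21 + \frac{2}{5} = \frac{107}{5}$)
$b{\left(4,9 \right)} r = \frac{107}{5} \cdot 9 = \frac{963}{5}$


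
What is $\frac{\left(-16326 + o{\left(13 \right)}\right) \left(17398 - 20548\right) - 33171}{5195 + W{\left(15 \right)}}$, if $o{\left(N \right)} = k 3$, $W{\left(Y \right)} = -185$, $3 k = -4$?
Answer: $\frac{17135443}{1670} \approx 10261.0$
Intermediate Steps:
$k = - \frac{4}{3}$ ($k = \frac{1}{3} \left(-4\right) = - \frac{4}{3} \approx -1.3333$)
$o{\left(N \right)} = -4$ ($o{\left(N \right)} = \left(- \frac{4}{3}\right) 3 = -4$)
$\frac{\left(-16326 + o{\left(13 \right)}\right) \left(17398 - 20548\right) - 33171}{5195 + W{\left(15 \right)}} = \frac{\left(-16326 - 4\right) \left(17398 - 20548\right) - 33171}{5195 - 185} = \frac{- 16330 \left(17398 - 20548\right) - 33171}{5010} = \left(- 16330 \left(17398 - 20548\right) - 33171\right) \frac{1}{5010} = \left(\left(-16330\right) \left(-3150\right) - 33171\right) \frac{1}{5010} = \left(51439500 - 33171\right) \frac{1}{5010} = 51406329 \cdot \frac{1}{5010} = \frac{17135443}{1670}$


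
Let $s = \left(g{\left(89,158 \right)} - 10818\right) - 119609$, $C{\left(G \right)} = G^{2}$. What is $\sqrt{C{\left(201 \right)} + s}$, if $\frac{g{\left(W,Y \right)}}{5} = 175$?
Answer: $i \sqrt{89151} \approx 298.58 i$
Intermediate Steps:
$g{\left(W,Y \right)} = 875$ ($g{\left(W,Y \right)} = 5 \cdot 175 = 875$)
$s = -129552$ ($s = \left(875 - 10818\right) - 119609 = -9943 - 119609 = -129552$)
$\sqrt{C{\left(201 \right)} + s} = \sqrt{201^{2} - 129552} = \sqrt{40401 - 129552} = \sqrt{-89151} = i \sqrt{89151}$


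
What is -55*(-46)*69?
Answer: 174570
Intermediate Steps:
-55*(-46)*69 = 2530*69 = 174570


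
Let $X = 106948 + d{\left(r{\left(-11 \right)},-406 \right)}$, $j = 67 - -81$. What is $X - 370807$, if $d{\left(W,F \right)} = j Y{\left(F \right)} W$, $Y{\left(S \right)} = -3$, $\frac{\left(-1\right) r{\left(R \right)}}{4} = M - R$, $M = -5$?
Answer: $-253203$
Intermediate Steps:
$r{\left(R \right)} = 20 + 4 R$ ($r{\left(R \right)} = - 4 \left(-5 - R\right) = 20 + 4 R$)
$j = 148$ ($j = 67 + 81 = 148$)
$d{\left(W,F \right)} = - 444 W$ ($d{\left(W,F \right)} = 148 \left(- 3 W\right) = - 444 W$)
$X = 117604$ ($X = 106948 - 444 \left(20 + 4 \left(-11\right)\right) = 106948 - 444 \left(20 - 44\right) = 106948 - -10656 = 106948 + 10656 = 117604$)
$X - 370807 = 117604 - 370807 = -253203$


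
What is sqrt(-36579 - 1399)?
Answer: I*sqrt(37978) ≈ 194.88*I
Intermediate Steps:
sqrt(-36579 - 1399) = sqrt(-37978) = I*sqrt(37978)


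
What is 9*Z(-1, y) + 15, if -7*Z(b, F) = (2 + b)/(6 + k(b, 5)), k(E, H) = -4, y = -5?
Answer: 201/14 ≈ 14.357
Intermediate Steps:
Z(b, F) = -1/7 - b/14 (Z(b, F) = -(2 + b)/(7*(6 - 4)) = -(2 + b)/(7*2) = -(1 + b/2)/7 = -1/7 - b/14)
9*Z(-1, y) + 15 = 9*(-1/7 - 1/14*(-1)) + 15 = 9*(-1/7 + 1/14) + 15 = 9*(-1/14) + 15 = -9/14 + 15 = 201/14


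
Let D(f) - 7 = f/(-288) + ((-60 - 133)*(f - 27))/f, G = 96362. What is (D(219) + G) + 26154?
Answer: 857450063/7008 ≈ 1.2235e+5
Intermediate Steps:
D(f) = 7 - f/288 + (5211 - 193*f)/f (D(f) = 7 + (f/(-288) + ((-60 - 133)*(f - 27))/f) = 7 + (f*(-1/288) + (-193*(-27 + f))/f) = 7 + (-f/288 + (5211 - 193*f)/f) = 7 - f/288 + (5211 - 193*f)/f)
(D(219) + G) + 26154 = ((-186 + 5211/219 - 1/288*219) + 96362) + 26154 = ((-186 + 5211*(1/219) - 73/96) + 96362) + 26154 = ((-186 + 1737/73 - 73/96) + 96362) + 26154 = (-1142065/7008 + 96362) + 26154 = 674162831/7008 + 26154 = 857450063/7008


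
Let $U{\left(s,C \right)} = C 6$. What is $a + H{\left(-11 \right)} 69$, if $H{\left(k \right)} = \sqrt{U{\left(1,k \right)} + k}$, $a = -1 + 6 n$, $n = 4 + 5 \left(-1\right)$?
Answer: $-7 + 69 i \sqrt{77} \approx -7.0 + 605.47 i$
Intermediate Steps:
$U{\left(s,C \right)} = 6 C$
$n = -1$ ($n = 4 - 5 = -1$)
$a = -7$ ($a = -1 + 6 \left(-1\right) = -1 - 6 = -7$)
$H{\left(k \right)} = \sqrt{7} \sqrt{k}$ ($H{\left(k \right)} = \sqrt{6 k + k} = \sqrt{7 k} = \sqrt{7} \sqrt{k}$)
$a + H{\left(-11 \right)} 69 = -7 + \sqrt{7} \sqrt{-11} \cdot 69 = -7 + \sqrt{7} i \sqrt{11} \cdot 69 = -7 + i \sqrt{77} \cdot 69 = -7 + 69 i \sqrt{77}$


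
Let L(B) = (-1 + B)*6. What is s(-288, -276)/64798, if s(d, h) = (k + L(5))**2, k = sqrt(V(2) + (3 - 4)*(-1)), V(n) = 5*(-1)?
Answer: 286/32399 + 48*I/32399 ≈ 0.0088274 + 0.0014815*I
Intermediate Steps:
V(n) = -5
L(B) = -6 + 6*B
k = 2*I (k = sqrt(-5 + (3 - 4)*(-1)) = sqrt(-5 - 1*(-1)) = sqrt(-5 + 1) = sqrt(-4) = 2*I ≈ 2.0*I)
s(d, h) = (24 + 2*I)**2 (s(d, h) = (2*I + (-6 + 6*5))**2 = (2*I + (-6 + 30))**2 = (2*I + 24)**2 = (24 + 2*I)**2)
s(-288, -276)/64798 = (572 + 96*I)/64798 = (572 + 96*I)*(1/64798) = 286/32399 + 48*I/32399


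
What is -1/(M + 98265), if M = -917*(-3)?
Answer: -1/101016 ≈ -9.8994e-6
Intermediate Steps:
M = 2751
-1/(M + 98265) = -1/(2751 + 98265) = -1/101016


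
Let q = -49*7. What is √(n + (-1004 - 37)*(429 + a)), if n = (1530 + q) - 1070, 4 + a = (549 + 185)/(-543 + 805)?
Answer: I*√7640495745/131 ≈ 667.25*I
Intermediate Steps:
a = -157/131 (a = -4 + (549 + 185)/(-543 + 805) = -4 + 734/262 = -4 + 734*(1/262) = -4 + 367/131 = -157/131 ≈ -1.1985)
q = -343
n = 117 (n = (1530 - 343) - 1070 = 1187 - 1070 = 117)
√(n + (-1004 - 37)*(429 + a)) = √(117 + (-1004 - 37)*(429 - 157/131)) = √(117 - 1041*56042/131) = √(117 - 58339722/131) = √(-58324395/131) = I*√7640495745/131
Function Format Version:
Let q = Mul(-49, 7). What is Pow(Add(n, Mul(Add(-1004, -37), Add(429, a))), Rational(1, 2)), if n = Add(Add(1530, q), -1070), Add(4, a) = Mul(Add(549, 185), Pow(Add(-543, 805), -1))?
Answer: Mul(Rational(1, 131), I, Pow(7640495745, Rational(1, 2))) ≈ Mul(667.25, I)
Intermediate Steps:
a = Rational(-157, 131) (a = Add(-4, Mul(Add(549, 185), Pow(Add(-543, 805), -1))) = Add(-4, Mul(734, Pow(262, -1))) = Add(-4, Mul(734, Rational(1, 262))) = Add(-4, Rational(367, 131)) = Rational(-157, 131) ≈ -1.1985)
q = -343
n = 117 (n = Add(Add(1530, -343), -1070) = Add(1187, -1070) = 117)
Pow(Add(n, Mul(Add(-1004, -37), Add(429, a))), Rational(1, 2)) = Pow(Add(117, Mul(Add(-1004, -37), Add(429, Rational(-157, 131)))), Rational(1, 2)) = Pow(Add(117, Mul(-1041, Rational(56042, 131))), Rational(1, 2)) = Pow(Add(117, Rational(-58339722, 131)), Rational(1, 2)) = Pow(Rational(-58324395, 131), Rational(1, 2)) = Mul(Rational(1, 131), I, Pow(7640495745, Rational(1, 2)))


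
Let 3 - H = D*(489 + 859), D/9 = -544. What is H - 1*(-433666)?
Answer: 7033477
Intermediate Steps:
D = -4896 (D = 9*(-544) = -4896)
H = 6599811 (H = 3 - (-4896)*(489 + 859) = 3 - (-4896)*1348 = 3 - 1*(-6599808) = 3 + 6599808 = 6599811)
H - 1*(-433666) = 6599811 - 1*(-433666) = 6599811 + 433666 = 7033477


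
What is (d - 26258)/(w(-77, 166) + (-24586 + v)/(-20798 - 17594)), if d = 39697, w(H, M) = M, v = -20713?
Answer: 515950088/6418371 ≈ 80.386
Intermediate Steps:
(d - 26258)/(w(-77, 166) + (-24586 + v)/(-20798 - 17594)) = (39697 - 26258)/(166 + (-24586 - 20713)/(-20798 - 17594)) = 13439/(166 - 45299/(-38392)) = 13439/(166 - 45299*(-1/38392)) = 13439/(166 + 45299/38392) = 13439/(6418371/38392) = 13439*(38392/6418371) = 515950088/6418371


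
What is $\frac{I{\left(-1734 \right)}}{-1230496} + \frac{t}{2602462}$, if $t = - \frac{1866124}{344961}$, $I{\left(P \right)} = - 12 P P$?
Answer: $\frac{59543573721240425}{2030652927487638} \approx 29.322$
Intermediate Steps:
$I{\left(P \right)} = - 12 P^{2}$
$t = - \frac{1866124}{344961}$ ($t = \left(-1866124\right) \frac{1}{344961} = - \frac{1866124}{344961} \approx -5.4097$)
$\frac{I{\left(-1734 \right)}}{-1230496} + \frac{t}{2602462} = \frac{\left(-12\right) \left(-1734\right)^{2}}{-1230496} - \frac{1866124}{344961 \cdot 2602462} = \left(-12\right) 3006756 \left(- \frac{1}{1230496}\right) - \frac{54886}{26404349823} = \left(-36081072\right) \left(- \frac{1}{1230496}\right) - \frac{54886}{26404349823} = \frac{2255067}{76906} - \frac{54886}{26404349823} = \frac{59543573721240425}{2030652927487638}$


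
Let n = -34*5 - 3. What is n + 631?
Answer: 458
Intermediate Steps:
n = -173 (n = -170 - 3 = -173)
n + 631 = -173 + 631 = 458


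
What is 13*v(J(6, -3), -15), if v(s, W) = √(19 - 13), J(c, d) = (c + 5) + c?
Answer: 13*√6 ≈ 31.843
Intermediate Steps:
J(c, d) = 5 + 2*c (J(c, d) = (5 + c) + c = 5 + 2*c)
v(s, W) = √6
13*v(J(6, -3), -15) = 13*√6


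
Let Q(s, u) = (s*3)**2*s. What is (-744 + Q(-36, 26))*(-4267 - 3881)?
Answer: 3427439904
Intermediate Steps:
Q(s, u) = 9*s**3 (Q(s, u) = (3*s)**2*s = (9*s**2)*s = 9*s**3)
(-744 + Q(-36, 26))*(-4267 - 3881) = (-744 + 9*(-36)**3)*(-4267 - 3881) = (-744 + 9*(-46656))*(-8148) = (-744 - 419904)*(-8148) = -420648*(-8148) = 3427439904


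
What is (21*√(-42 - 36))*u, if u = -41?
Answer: -861*I*√78 ≈ -7604.1*I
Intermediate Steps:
(21*√(-42 - 36))*u = (21*√(-42 - 36))*(-41) = (21*√(-78))*(-41) = (21*(I*√78))*(-41) = (21*I*√78)*(-41) = -861*I*√78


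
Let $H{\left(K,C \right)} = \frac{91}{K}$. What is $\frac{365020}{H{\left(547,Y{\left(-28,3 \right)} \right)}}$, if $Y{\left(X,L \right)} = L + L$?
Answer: $\frac{199665940}{91} \approx 2.1941 \cdot 10^{6}$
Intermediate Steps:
$Y{\left(X,L \right)} = 2 L$
$\frac{365020}{H{\left(547,Y{\left(-28,3 \right)} \right)}} = \frac{365020}{91 \cdot \frac{1}{547}} = \frac{365020}{\frac{91}{547}} = 365020 \cdot \frac{547}{91} = \frac{199665940}{91}$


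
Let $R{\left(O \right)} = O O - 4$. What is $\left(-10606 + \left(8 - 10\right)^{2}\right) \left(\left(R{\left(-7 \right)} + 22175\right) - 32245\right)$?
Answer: $106285050$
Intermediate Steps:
$R{\left(O \right)} = -4 + O^{2}$ ($R{\left(O \right)} = O^{2} - 4 = -4 + O^{2}$)
$\left(-10606 + \left(8 - 10\right)^{2}\right) \left(\left(R{\left(-7 \right)} + 22175\right) - 32245\right) = \left(-10606 + \left(8 - 10\right)^{2}\right) \left(\left(\left(-4 + \left(-7\right)^{2}\right) + 22175\right) - 32245\right) = \left(-10606 + \left(-2\right)^{2}\right) \left(\left(\left(-4 + 49\right) + 22175\right) - 32245\right) = \left(-10606 + 4\right) \left(\left(45 + 22175\right) - 32245\right) = - 10602 \left(22220 - 32245\right) = \left(-10602\right) \left(-10025\right) = 106285050$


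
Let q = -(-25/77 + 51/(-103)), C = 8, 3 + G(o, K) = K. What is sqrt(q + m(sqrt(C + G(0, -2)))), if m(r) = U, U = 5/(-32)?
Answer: sqrt(2671303558)/63448 ≈ 0.81460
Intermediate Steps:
G(o, K) = -3 + K
q = 6502/7931 (q = -(-25*1/77 + 51*(-1/103)) = -(-25/77 - 51/103) = -1*(-6502/7931) = 6502/7931 ≈ 0.81982)
U = -5/32 (U = 5*(-1/32) = -5/32 ≈ -0.15625)
m(r) = -5/32
sqrt(q + m(sqrt(C + G(0, -2)))) = sqrt(6502/7931 - 5/32) = sqrt(168409/253792) = sqrt(2671303558)/63448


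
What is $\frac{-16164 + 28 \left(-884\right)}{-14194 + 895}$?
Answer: $\frac{40916}{13299} \approx 3.0766$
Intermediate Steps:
$\frac{-16164 + 28 \left(-884\right)}{-14194 + 895} = \frac{-16164 - 24752}{-13299} = \left(-40916\right) \left(- \frac{1}{13299}\right) = \frac{40916}{13299}$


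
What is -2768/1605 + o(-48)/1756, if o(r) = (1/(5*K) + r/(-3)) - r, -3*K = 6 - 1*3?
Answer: -4758209/2818380 ≈ -1.6883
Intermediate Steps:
K = -1 (K = -(6 - 1*3)/3 = -(6 - 3)/3 = -1/3*3 = -1)
o(r) = -1/5 - 4*r/3 (o(r) = (1/(5*(-1)) + r/(-3)) - r = ((1/5)*(-1) + r*(-1/3)) - r = (-1/5 - r/3) - r = -1/5 - 4*r/3)
-2768/1605 + o(-48)/1756 = -2768/1605 + (-1/5 - 4/3*(-48))/1756 = -2768*1/1605 + (-1/5 + 64)*(1/1756) = -2768/1605 + (319/5)*(1/1756) = -2768/1605 + 319/8780 = -4758209/2818380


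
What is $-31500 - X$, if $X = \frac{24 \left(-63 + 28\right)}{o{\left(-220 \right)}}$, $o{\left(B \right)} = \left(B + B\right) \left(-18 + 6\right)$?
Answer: $- \frac{1385993}{44} \approx -31500.0$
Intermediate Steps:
$o{\left(B \right)} = - 24 B$ ($o{\left(B \right)} = 2 B \left(-12\right) = - 24 B$)
$X = - \frac{7}{44}$ ($X = \frac{24 \left(-63 + 28\right)}{\left(-24\right) \left(-220\right)} = \frac{24 \left(-35\right)}{5280} = \left(-840\right) \frac{1}{5280} = - \frac{7}{44} \approx -0.15909$)
$-31500 - X = -31500 - - \frac{7}{44} = -31500 + \frac{7}{44} = - \frac{1385993}{44}$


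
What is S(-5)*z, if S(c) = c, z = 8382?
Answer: -41910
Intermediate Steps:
S(-5)*z = -5*8382 = -41910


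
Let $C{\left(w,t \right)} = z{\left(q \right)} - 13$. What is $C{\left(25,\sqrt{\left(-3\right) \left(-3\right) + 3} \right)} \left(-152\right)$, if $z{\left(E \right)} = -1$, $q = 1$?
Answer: $2128$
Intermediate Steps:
$C{\left(w,t \right)} = -14$ ($C{\left(w,t \right)} = -1 - 13 = -14$)
$C{\left(25,\sqrt{\left(-3\right) \left(-3\right) + 3} \right)} \left(-152\right) = \left(-14\right) \left(-152\right) = 2128$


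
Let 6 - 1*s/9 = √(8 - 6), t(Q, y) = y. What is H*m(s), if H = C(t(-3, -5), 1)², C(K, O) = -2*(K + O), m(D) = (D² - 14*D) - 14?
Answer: 147712 - 54144*√2 ≈ 71141.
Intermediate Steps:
s = 54 - 9*√2 (s = 54 - 9*√(8 - 6) = 54 - 9*√2 ≈ 41.272)
m(D) = -14 + D² - 14*D
C(K, O) = -2*K - 2*O
H = 64 (H = (-2*(-5) - 2*1)² = (10 - 2)² = 8² = 64)
H*m(s) = 64*(-14 + (54 - 9*√2)² - 14*(54 - 9*√2)) = 64*(-14 + (54 - 9*√2)² + (-756 + 126*√2)) = 64*(-770 + (54 - 9*√2)² + 126*√2) = -49280 + 64*(54 - 9*√2)² + 8064*√2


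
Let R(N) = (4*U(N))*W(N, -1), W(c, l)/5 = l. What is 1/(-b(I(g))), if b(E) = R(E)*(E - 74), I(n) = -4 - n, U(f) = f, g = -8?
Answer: -1/5600 ≈ -0.00017857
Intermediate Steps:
W(c, l) = 5*l
R(N) = -20*N (R(N) = (4*N)*(5*(-1)) = (4*N)*(-5) = -20*N)
b(E) = -20*E*(-74 + E) (b(E) = (-20*E)*(E - 74) = (-20*E)*(-74 + E) = -20*E*(-74 + E))
1/(-b(I(g))) = 1/(-20*(-4 - 1*(-8))*(74 - (-4 - 1*(-8)))) = 1/(-20*(-4 + 8)*(74 - (-4 + 8))) = 1/(-20*4*(74 - 1*4)) = 1/(-20*4*(74 - 4)) = 1/(-20*4*70) = 1/(-1*5600) = 1/(-5600) = -1/5600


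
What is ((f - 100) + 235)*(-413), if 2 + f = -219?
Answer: 35518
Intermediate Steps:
f = -221 (f = -2 - 219 = -221)
((f - 100) + 235)*(-413) = ((-221 - 100) + 235)*(-413) = (-321 + 235)*(-413) = -86*(-413) = 35518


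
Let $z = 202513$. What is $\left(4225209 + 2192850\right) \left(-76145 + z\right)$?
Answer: $811037279712$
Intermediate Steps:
$\left(4225209 + 2192850\right) \left(-76145 + z\right) = \left(4225209 + 2192850\right) \left(-76145 + 202513\right) = 6418059 \cdot 126368 = 811037279712$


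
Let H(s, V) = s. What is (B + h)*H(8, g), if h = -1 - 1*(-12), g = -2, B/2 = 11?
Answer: 264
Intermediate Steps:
B = 22 (B = 2*11 = 22)
h = 11 (h = -1 + 12 = 11)
(B + h)*H(8, g) = (22 + 11)*8 = 33*8 = 264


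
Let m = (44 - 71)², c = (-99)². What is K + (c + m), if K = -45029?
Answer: -34499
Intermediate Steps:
c = 9801
m = 729 (m = (-27)² = 729)
K + (c + m) = -45029 + (9801 + 729) = -45029 + 10530 = -34499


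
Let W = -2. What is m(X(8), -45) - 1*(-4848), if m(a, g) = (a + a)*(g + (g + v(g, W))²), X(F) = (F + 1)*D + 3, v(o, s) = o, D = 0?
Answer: 53178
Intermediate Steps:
X(F) = 3 (X(F) = (F + 1)*0 + 3 = (1 + F)*0 + 3 = 0 + 3 = 3)
m(a, g) = 2*a*(g + 4*g²) (m(a, g) = (a + a)*(g + (g + g)²) = (2*a)*(g + (2*g)²) = (2*a)*(g + 4*g²) = 2*a*(g + 4*g²))
m(X(8), -45) - 1*(-4848) = 2*3*(-45)*(1 + 4*(-45)) - 1*(-4848) = 2*3*(-45)*(1 - 180) + 4848 = 2*3*(-45)*(-179) + 4848 = 48330 + 4848 = 53178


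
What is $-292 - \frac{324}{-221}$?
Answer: $- \frac{64208}{221} \approx -290.53$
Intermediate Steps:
$-292 - \frac{324}{-221} = -292 - 324 \left(- \frac{1}{221}\right) = -292 - - \frac{324}{221} = -292 + \frac{324}{221} = - \frac{64208}{221}$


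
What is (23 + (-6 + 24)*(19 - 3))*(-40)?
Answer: -12440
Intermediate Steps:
(23 + (-6 + 24)*(19 - 3))*(-40) = (23 + 18*16)*(-40) = (23 + 288)*(-40) = 311*(-40) = -12440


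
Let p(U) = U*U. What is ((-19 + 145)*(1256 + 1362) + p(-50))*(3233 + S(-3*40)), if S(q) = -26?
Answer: 1065904176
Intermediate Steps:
p(U) = U²
((-19 + 145)*(1256 + 1362) + p(-50))*(3233 + S(-3*40)) = ((-19 + 145)*(1256 + 1362) + (-50)²)*(3233 - 26) = (126*2618 + 2500)*3207 = (329868 + 2500)*3207 = 332368*3207 = 1065904176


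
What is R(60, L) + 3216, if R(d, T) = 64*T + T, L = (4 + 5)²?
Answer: 8481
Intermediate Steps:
L = 81 (L = 9² = 81)
R(d, T) = 65*T
R(60, L) + 3216 = 65*81 + 3216 = 5265 + 3216 = 8481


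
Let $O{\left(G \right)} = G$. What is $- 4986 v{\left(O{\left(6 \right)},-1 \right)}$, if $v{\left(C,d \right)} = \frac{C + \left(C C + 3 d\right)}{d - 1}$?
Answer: $97227$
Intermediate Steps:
$v{\left(C,d \right)} = \frac{C + C^{2} + 3 d}{-1 + d}$ ($v{\left(C,d \right)} = \frac{C + \left(C^{2} + 3 d\right)}{-1 + d} = \frac{C + C^{2} + 3 d}{-1 + d}$)
$- 4986 v{\left(O{\left(6 \right)},-1 \right)} = - 4986 \frac{6 + 6^{2} + 3 \left(-1\right)}{-1 - 1} = - 4986 \frac{6 + 36 - 3}{-2} = - 4986 \left(\left(- \frac{1}{2}\right) 39\right) = \left(-4986\right) \left(- \frac{39}{2}\right) = 97227$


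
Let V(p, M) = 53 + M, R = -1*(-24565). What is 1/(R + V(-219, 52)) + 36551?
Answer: 901713171/24670 ≈ 36551.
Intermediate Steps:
R = 24565
1/(R + V(-219, 52)) + 36551 = 1/(24565 + (53 + 52)) + 36551 = 1/(24565 + 105) + 36551 = 1/24670 + 36551 = 901713171/24670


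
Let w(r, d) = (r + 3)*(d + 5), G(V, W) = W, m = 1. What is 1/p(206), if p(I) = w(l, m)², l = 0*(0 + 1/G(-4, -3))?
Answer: 1/324 ≈ 0.0030864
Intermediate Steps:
l = 0 (l = 0*(0 + 1/(-3)) = 0*(0 - ⅓) = 0*(-⅓) = 0)
w(r, d) = (3 + r)*(5 + d)
p(I) = 324 (p(I) = (15 + 3*1 + 5*0 + 1*0)² = (15 + 3 + 0 + 0)² = 18² = 324)
1/p(206) = 1/324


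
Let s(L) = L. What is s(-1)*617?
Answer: -617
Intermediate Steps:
s(-1)*617 = -1*617 = -617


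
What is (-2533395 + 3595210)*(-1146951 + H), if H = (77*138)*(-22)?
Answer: -1466072392245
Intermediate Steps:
H = -233772 (H = 10626*(-22) = -233772)
(-2533395 + 3595210)*(-1146951 + H) = (-2533395 + 3595210)*(-1146951 - 233772) = 1061815*(-1380723) = -1466072392245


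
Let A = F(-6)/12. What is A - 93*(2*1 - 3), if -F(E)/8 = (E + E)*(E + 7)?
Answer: 101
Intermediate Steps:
F(E) = -16*E*(7 + E) (F(E) = -8*(E + E)*(E + 7) = -8*2*E*(7 + E) = -16*E*(7 + E))
A = 8 (A = -16*(-6)*(7 - 6)/12 = -16*(-6)*1*(1/12) = 96*(1/12) = 8)
A - 93*(2*1 - 3) = 8 - 93*(2*1 - 3) = 8 - 93*(2 - 3) = 8 - 93*(-1) = 8 + 93 = 101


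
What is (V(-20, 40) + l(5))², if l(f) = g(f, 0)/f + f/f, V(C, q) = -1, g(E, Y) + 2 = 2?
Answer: 0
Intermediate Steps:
g(E, Y) = 0 (g(E, Y) = -2 + 2 = 0)
l(f) = 1 (l(f) = 0/f + f/f = 0 + 1 = 1)
(V(-20, 40) + l(5))² = (-1 + 1)² = 0² = 0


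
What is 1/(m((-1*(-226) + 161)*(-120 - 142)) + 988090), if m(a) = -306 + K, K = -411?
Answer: 1/987373 ≈ 1.0128e-6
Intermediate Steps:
m(a) = -717 (m(a) = -306 - 411 = -717)
1/(m((-1*(-226) + 161)*(-120 - 142)) + 988090) = 1/(-717 + 988090) = 1/987373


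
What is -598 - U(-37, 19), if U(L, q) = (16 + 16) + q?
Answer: -649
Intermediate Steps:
U(L, q) = 32 + q
-598 - U(-37, 19) = -598 - (32 + 19) = -598 - 1*51 = -598 - 51 = -649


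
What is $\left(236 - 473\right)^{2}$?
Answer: $56169$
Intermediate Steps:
$\left(236 - 473\right)^{2} = \left(-237\right)^{2} = 56169$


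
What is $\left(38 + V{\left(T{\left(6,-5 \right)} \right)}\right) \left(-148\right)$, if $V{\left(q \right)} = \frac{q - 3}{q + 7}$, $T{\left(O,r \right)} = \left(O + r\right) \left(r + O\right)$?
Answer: $-5587$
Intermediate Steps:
$T{\left(O,r \right)} = \left(O + r\right)^{2}$ ($T{\left(O,r \right)} = \left(O + r\right) \left(O + r\right) = \left(O + r\right)^{2}$)
$V{\left(q \right)} = \frac{-3 + q}{7 + q}$
$\left(38 + V{\left(T{\left(6,-5 \right)} \right)}\right) \left(-148\right) = \left(38 + \frac{-3 + \left(6 - 5\right)^{2}}{7 + \left(6 - 5\right)^{2}}\right) \left(-148\right) = \left(38 + \frac{-3 + 1^{2}}{7 + 1^{2}}\right) \left(-148\right) = \left(38 + \frac{-3 + 1}{7 + 1}\right) \left(-148\right) = \left(38 + \frac{1}{8} \left(-2\right)\right) \left(-148\right) = \left(38 - \frac{1}{4}\right) \left(-148\right) = \frac{151}{4} \left(-148\right) = -5587$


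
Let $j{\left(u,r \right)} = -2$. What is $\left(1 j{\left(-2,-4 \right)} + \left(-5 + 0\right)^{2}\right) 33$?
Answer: $759$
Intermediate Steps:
$\left(1 j{\left(-2,-4 \right)} + \left(-5 + 0\right)^{2}\right) 33 = \left(1 \left(-2\right) + \left(-5 + 0\right)^{2}\right) 33 = \left(-2 + \left(-5\right)^{2}\right) 33 = \left(-2 + 25\right) 33 = 23 \cdot 33 = 759$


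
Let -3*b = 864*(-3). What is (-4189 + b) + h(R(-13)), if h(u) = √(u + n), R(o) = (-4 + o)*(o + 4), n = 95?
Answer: -3325 + 2*√62 ≈ -3309.3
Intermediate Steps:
R(o) = (-4 + o)*(4 + o)
b = 864 (b = -288*(-3) = -⅓*(-2592) = 864)
h(u) = √(95 + u) (h(u) = √(u + 95) = √(95 + u))
(-4189 + b) + h(R(-13)) = (-4189 + 864) + √(95 + (-16 + (-13)²)) = -3325 + √(95 + (-16 + 169)) = -3325 + √(95 + 153) = -3325 + √248 = -3325 + 2*√62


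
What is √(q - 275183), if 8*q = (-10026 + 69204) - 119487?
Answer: I*√4523546/4 ≈ 531.72*I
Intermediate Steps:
q = -60309/8 (q = ((-10026 + 69204) - 119487)/8 = (59178 - 119487)/8 = (⅛)*(-60309) = -60309/8 ≈ -7538.6)
√(q - 275183) = √(-60309/8 - 275183) = √(-2261773/8) = I*√4523546/4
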